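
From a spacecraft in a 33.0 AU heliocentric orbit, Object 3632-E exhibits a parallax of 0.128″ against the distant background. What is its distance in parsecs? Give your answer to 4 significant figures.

257.8 pc

With baseline B (in AU) and parallax p (in arcsec), d = B/p parsecs.
d = 33.0 / 0.128 = 257.81 pc.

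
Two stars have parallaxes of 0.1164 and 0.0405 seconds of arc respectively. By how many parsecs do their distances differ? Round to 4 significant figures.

16.10 pc

d_A = 1/0.1164″ = 8.5911 pc; d_B = 1/0.04050″ = 24.691 pc.
|d_B − d_A| = |24.691 − 8.5911| = 16.1 pc.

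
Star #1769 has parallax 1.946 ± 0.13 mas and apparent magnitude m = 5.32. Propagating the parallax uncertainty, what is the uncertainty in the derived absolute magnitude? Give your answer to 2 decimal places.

M = m − 5 log₁₀ d + 5 = m + 5 log₁₀ p + 5, so ∂M/∂p = 5/(p ln 10).
σ_M = (5/ln 10) · (σ_p/p) = 2.1715 × 0.13/1.946 = 2.1715 × 0.066804 = 0.14506.

σ_M = 0.15 mag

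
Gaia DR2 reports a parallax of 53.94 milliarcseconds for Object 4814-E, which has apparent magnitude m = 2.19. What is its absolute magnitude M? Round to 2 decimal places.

M = 0.85

d = 1/p = 1/0.05394″ = 18.539 pc.
m − M = 5 log₁₀(18.539) − 5 = 6.3404 − 5 = 1.3404.
M = m − (m − M) = 2.19 − 1.3404 = 0.85.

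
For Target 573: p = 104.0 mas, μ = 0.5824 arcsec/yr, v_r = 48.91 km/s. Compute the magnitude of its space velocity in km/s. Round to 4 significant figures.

55.65 km/s

d = 1/p = 1/0.1040″ = 9.6154 pc.
v_t = 4.740 μ d = 4.740 × 0.5824 × 9.6154 = 26.544 km/s.
v = √(v_r² + v_t²) = √(48.91² + 26.544²) = √3096.77 = 55.649 km/s.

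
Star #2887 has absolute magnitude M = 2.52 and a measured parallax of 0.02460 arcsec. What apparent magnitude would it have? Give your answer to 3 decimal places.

d = 1/p = 1/0.02460″ = 40.65 pc.
m − M = 5 log₁₀ d − 5 = 5 log₁₀(40.65) − 5 = 8.0453 − 5 = 3.0453.
m = M + (m − M) = 2.52 + 3.0453 = 5.565.

m = 5.565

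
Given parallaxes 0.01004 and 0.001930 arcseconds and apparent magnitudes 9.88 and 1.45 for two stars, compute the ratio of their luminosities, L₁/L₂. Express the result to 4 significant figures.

d₁ = 1/p₁ = 1/0.01004″ = 99.602 pc; d₂ = 1/p₂ = 1/0.001930″ = 518.13 pc.
M₁ = m₁ − 5 log₁₀ d₁ + 5 = 9.88 − 9.9913 + 5 = 4.8887.
M₂ = 1.45 − 13.5722 + 5 = -7.1222.
L₁/L₂ = 10^(0.4(M₂ − M₁)) = 10^(0.4 × (-12.0109)) = 10^(-4.80436) = 0.000015691.

L₁/L₂ = 1.569 × 10^-5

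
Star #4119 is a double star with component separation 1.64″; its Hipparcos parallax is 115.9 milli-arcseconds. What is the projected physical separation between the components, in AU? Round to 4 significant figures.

14.15 AU

d = 1/p = 1/0.1159″ = 8.6281 pc.
At distance d (pc), an angle of θ arcsec spans θ·d AU: s = 1.64 × 8.6281 = 14.15 AU.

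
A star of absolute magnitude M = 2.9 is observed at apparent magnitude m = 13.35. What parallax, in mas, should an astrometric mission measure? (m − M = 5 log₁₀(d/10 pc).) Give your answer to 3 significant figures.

m − M = 13.35 − 2.9 = 10.45.
d = 10^((m−M)/5 + 1) = 10^3.090 = 1230.3 pc.
p = 1/d = 1/1230.3 = 0.00081281 arcsec = 0.81281 mas.

0.813 mas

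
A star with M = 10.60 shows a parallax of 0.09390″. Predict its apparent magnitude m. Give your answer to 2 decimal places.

m = 10.74

d = 1/p = 1/0.09390″ = 10.65 pc.
m − M = 5 log₁₀ d − 5 = 5 log₁₀(10.65) − 5 = 5.1367 − 5 = 0.1367.
m = M + (m − M) = 10.60 + 0.1367 = 10.74.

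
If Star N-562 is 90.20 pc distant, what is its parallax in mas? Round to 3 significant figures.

p = 1/d = 1/90.2 = 0.011086 arcsec.
= 0.011086 × 1000 = 11.086 mas.

11.1 mas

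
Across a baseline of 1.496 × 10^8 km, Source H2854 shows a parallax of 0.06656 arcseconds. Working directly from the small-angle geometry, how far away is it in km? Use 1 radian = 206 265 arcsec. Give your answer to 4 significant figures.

θ = 0.06656″ = 0.06656/206265 = 3.2269 × 10^-7 rad.
d = B/θ = (1.496 × 10^8) / (3.2269 × 10^-7) = 4.6360 × 10^14 km.

4.636 × 10^14 km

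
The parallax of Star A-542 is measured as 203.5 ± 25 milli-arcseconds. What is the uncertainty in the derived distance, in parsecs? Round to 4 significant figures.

0.6037 pc

d = 1/p, so σ_d = σ_p / p².
σ_d = 0.0250 / (0.2035)² = 0.0250 / 0.041412 = 0.60369 pc.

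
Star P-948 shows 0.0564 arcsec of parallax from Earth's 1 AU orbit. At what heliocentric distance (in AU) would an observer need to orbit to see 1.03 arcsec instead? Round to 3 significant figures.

Parallax scales linearly with baseline: p ∝ B, so B = p_target / p_Earth × 1 AU.
B = 1.03 / 0.0564 = 18.262 AU.

18.3 AU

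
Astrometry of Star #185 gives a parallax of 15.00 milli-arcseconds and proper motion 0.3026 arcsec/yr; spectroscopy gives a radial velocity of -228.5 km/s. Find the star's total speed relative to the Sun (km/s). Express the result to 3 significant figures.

d = 1/p = 1/0.01500″ = 66.667 pc.
v_t = 4.740 μ d = 4.740 × 0.3026 × 66.667 = 95.622 km/s.
v = √(v_r² + v_t²) = √((-228.5)² + 95.622²) = √61355.8 = 247.7 km/s.

248 km/s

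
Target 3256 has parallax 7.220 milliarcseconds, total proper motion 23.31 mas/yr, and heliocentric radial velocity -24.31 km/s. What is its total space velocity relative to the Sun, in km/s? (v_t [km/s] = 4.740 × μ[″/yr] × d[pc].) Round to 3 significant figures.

d = 1/p = 1/0.007220″ = 138.5 pc.
μ = 23.31 mas/yr = 0.02331 ″/yr.
v_t = 4.740 μ d = 4.740 × 0.02331 × 138.5 = 15.303 km/s.
v = √(v_r² + v_t²) = √((-24.31)² + 15.303²) = √825.158 = 28.726 km/s.

28.7 km/s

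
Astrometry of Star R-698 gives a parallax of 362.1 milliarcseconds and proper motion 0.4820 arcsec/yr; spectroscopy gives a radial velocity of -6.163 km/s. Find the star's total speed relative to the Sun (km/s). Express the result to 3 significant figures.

d = 1/p = 1/0.3621″ = 2.7617 pc.
v_t = 4.740 μ d = 4.740 × 0.4820 × 2.7617 = 6.3096 km/s.
v = √(v_r² + v_t²) = √((-6.163)² + 6.3096²) = √77.7936 = 8.8201 km/s.

8.82 km/s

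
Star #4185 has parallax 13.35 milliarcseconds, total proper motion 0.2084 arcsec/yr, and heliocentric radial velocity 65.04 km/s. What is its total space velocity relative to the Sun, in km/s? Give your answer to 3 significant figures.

d = 1/p = 1/0.01335″ = 74.906 pc.
v_t = 4.740 μ d = 4.740 × 0.2084 × 74.906 = 73.993 km/s.
v = √(v_r² + v_t²) = √(65.04² + 73.993²) = √9705.17 = 98.515 km/s.

98.5 km/s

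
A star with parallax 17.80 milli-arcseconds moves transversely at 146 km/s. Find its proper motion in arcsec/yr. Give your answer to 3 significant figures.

d = 1/p = 1/0.01780″ = 56.18 pc.
μ = v_t / (4.74 d) = 146 / (4.74 × 56.18) = 146 / 266.29 = 0.54827 ″/yr.

0.548 arcsec/yr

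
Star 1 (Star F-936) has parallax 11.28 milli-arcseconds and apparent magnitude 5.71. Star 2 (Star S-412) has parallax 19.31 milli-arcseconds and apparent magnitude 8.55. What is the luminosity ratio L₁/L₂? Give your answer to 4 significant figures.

d₁ = 1/p₁ = 1/0.01128″ = 88.652 pc; d₂ = 1/p₂ = 1/0.01931″ = 51.787 pc.
M₁ = m₁ − 5 log₁₀ d₁ + 5 = 5.71 − 9.7384 + 5 = 0.9716.
M₂ = 8.55 − 8.5711 + 5 = 4.9789.
L₁/L₂ = 10^(0.4(M₂ − M₁)) = 10^(0.4 × 4.0073) = 10^1.60292 = 40.079.

L₁/L₂ = 40.08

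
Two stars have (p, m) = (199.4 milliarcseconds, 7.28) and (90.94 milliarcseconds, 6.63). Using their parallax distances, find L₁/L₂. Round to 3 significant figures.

d₁ = 1/p₁ = 1/0.1994″ = 5.015 pc; d₂ = 1/p₂ = 1/0.09094″ = 10.996 pc.
M₁ = m₁ − 5 log₁₀ d₁ + 5 = 7.28 − 3.5014 + 5 = 8.7786.
M₂ = 6.63 − 5.2062 + 5 = 6.4238.
L₁/L₂ = 10^(0.4(M₂ − M₁)) = 10^(0.4 × (-2.3548)) = 10^(-0.94192) = 0.11431.

L₁/L₂ = 0.114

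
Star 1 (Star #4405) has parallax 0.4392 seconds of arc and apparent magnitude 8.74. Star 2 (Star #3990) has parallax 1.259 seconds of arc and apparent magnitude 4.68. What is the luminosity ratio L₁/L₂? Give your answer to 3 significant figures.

L₁/L₂ = 0.195

d₁ = 1/p₁ = 1/0.4392″ = 2.2769 pc; d₂ = 1/p₂ = 1/1.259″ = 0.79428 pc.
M₁ = m₁ − 5 log₁₀ d₁ + 5 = 8.74 − 1.7867 + 5 = 11.9533.
M₂ = 4.68 − (-0.5001) + 5 = 10.1801.
L₁/L₂ = 10^(0.4(M₂ − M₁)) = 10^(0.4 × (-1.7732)) = 10^(-0.70928) = 0.19531.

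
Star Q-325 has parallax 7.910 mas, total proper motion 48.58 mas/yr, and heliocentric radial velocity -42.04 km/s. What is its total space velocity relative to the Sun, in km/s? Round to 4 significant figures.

d = 1/p = 1/0.007910″ = 126.42 pc.
μ = 48.58 mas/yr = 0.04858 ″/yr.
v_t = 4.740 μ d = 4.740 × 0.04858 × 126.42 = 29.111 km/s.
v = √(v_r² + v_t²) = √((-42.04)² + 29.111²) = √2614.81 = 51.135 km/s.

51.14 km/s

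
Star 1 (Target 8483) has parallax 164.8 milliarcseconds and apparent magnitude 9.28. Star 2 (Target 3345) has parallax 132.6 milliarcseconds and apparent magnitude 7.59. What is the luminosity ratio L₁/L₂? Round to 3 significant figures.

d₁ = 1/p₁ = 1/0.1648″ = 6.068 pc; d₂ = 1/p₂ = 1/0.1326″ = 7.5415 pc.
M₁ = m₁ − 5 log₁₀ d₁ + 5 = 9.28 − 3.9152 + 5 = 10.3648.
M₂ = 7.59 − 4.3873 + 5 = 8.2027.
L₁/L₂ = 10^(0.4(M₂ − M₁)) = 10^(0.4 × (-2.1621)) = 10^(-0.86484) = 0.13651.

L₁/L₂ = 0.137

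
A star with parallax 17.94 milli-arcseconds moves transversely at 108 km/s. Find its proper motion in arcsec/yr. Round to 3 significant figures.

d = 1/p = 1/0.01794″ = 55.741 pc.
μ = v_t / (4.74 d) = 108 / (4.74 × 55.741) = 108 / 264.21 = 0.40877 ″/yr.

0.409 arcsec/yr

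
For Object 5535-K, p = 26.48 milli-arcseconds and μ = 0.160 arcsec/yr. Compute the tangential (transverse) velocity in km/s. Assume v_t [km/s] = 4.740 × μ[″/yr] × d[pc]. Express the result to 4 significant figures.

28.64 km/s

d = 1/p = 1/0.02648″ = 37.764 pc.
v_t = 4.74 × μ × d = 4.74 × 0.160 × 37.764 = 28.64 km/s.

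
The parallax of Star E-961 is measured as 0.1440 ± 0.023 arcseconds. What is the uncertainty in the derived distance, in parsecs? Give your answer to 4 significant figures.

1.109 pc

d = 1/p, so σ_d = σ_p / p².
σ_d = 0.0230 / (0.1440)² = 0.0230 / 0.020736 = 1.1092 pc.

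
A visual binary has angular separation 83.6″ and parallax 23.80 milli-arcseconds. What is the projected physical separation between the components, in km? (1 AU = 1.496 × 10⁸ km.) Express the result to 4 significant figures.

5.255 × 10^11 km

d = 1/p = 1/0.02380″ = 42.017 pc.
At distance d (pc), an angle of θ arcsec spans θ·d AU: s = 83.6 × 42.017 = 3512.6 AU.
= 3512.6 × 1.496 × 10⁸ km = 5.2548 × 10^11 km.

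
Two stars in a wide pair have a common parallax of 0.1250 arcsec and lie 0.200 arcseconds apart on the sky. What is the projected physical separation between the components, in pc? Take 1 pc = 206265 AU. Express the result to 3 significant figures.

7.76 × 10^-6 pc

d = 1/p = 1/0.1250″ = 8 pc.
At distance d (pc), an angle of θ arcsec spans θ·d AU: s = 0.200 × 8 = 1.6 AU.
= 1.6 / 206265 = 7.7570 × 10^-6 pc.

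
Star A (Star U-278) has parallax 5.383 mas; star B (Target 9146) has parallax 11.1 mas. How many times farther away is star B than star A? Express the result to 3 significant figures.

0.485

Since d = 1/p, d_B/d_A = p_A/p_B.
= 5.383 / 11.1 = 0.48495.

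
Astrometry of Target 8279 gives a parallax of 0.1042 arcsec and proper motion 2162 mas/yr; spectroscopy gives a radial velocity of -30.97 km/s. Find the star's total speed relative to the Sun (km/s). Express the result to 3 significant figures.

d = 1/p = 1/0.1042″ = 9.5969 pc.
μ = 2162 mas/yr = 2.162 ″/yr.
v_t = 4.740 μ d = 4.740 × 2.162 × 9.5969 = 98.348 km/s.
v = √(v_r² + v_t²) = √((-30.97)² + 98.348²) = √10631.5 = 103.11 km/s.

103 km/s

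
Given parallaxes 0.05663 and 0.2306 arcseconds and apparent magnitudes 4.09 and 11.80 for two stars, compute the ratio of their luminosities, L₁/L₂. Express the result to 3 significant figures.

L₁/L₂ = 20100

d₁ = 1/p₁ = 1/0.05663″ = 17.658 pc; d₂ = 1/p₂ = 1/0.2306″ = 4.3365 pc.
M₁ = m₁ − 5 log₁₀ d₁ + 5 = 4.09 − 6.2347 + 5 = 2.8553.
M₂ = 11.80 − 3.1857 + 5 = 13.6143.
L₁/L₂ = 10^(0.4(M₂ − M₁)) = 10^(0.4 × 10.7590) = 10^4.30360 = 20119.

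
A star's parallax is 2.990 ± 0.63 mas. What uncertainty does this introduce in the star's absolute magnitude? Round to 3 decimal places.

M = m − 5 log₁₀ d + 5 = m + 5 log₁₀ p + 5, so ∂M/∂p = 5/(p ln 10).
σ_M = (5/ln 10) · (σ_p/p) = 2.1715 × 0.63/2.990 = 2.1715 × 0.2107 = 0.45754.

σ_M = 0.458 mag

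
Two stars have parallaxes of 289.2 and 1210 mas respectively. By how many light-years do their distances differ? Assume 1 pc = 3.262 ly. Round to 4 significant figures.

d_A = 1/0.2892″ = 3.4578 pc; d_B = 1/1.210″ = 0.82645 pc.
|d_B − d_A| = |0.82645 − 3.4578| = 2.6314 pc = 2.6314 × 3.262 ly = 8.5836 ly.

8.584 ly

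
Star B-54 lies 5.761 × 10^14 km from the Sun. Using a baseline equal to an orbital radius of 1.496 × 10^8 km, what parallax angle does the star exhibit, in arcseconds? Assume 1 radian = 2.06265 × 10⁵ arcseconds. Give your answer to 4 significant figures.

0.05356 arcsec

θ ≈ B/d = (1.496 × 10^8) / (5.761 × 10^14) = 2.5968 × 10^-7 rad.
In arcseconds: 2.5968 × 10^-7 × 206265 = 0.053563″.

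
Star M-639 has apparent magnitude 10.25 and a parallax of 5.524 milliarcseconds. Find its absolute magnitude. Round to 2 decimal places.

M = 3.96

d = 1/p = 1/0.005524″ = 181.03 pc.
m − M = 5 log₁₀(181.03) − 5 = 11.2888 − 5 = 6.2888.
M = m − (m − M) = 10.25 − 6.2888 = 3.96.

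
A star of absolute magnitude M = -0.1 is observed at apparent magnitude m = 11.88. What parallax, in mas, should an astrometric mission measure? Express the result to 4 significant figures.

m − M = 11.88 − (-0.1) = 11.98.
d = 10^((m−M)/5 + 1) = 10^3.396 = 2488.9 pc.
p = 1/d = 1/2488.9 = 0.00040178 arcsec = 0.40178 mas.

0.4018 mas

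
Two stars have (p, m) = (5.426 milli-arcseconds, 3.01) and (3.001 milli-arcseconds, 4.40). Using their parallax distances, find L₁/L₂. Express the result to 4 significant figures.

d₁ = 1/p₁ = 1/0.005426″ = 184.3 pc; d₂ = 1/p₂ = 1/0.003001″ = 333.22 pc.
M₁ = m₁ − 5 log₁₀ d₁ + 5 = 3.01 − 11.3276 + 5 = -3.3176.
M₂ = 4.40 − 12.6137 + 5 = -3.2137.
L₁/L₂ = 10^(0.4(M₂ − M₁)) = 10^(0.4 × 0.1039) = 10^0.04156 = 1.1004.

L₁/L₂ = 1.100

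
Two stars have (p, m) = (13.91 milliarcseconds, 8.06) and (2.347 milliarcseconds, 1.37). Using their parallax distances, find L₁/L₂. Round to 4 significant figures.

d₁ = 1/p₁ = 1/0.01391″ = 71.891 pc; d₂ = 1/p₂ = 1/0.002347″ = 426.08 pc.
M₁ = m₁ − 5 log₁₀ d₁ + 5 = 8.06 − 9.2834 + 5 = 3.7766.
M₂ = 1.37 − 13.1475 + 5 = -6.7775.
L₁/L₂ = 10^(0.4(M₂ − M₁)) = 10^(0.4 × (-10.5541)) = 10^(-4.22164) = 0.000060029.

L₁/L₂ = 6.003 × 10^-5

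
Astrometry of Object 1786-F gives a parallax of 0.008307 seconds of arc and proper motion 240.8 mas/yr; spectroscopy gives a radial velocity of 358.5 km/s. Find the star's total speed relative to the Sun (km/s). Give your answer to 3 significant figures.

d = 1/p = 1/0.008307″ = 120.38 pc.
μ = 240.8 mas/yr = 0.2408 ″/yr.
v_t = 4.740 μ d = 4.740 × 0.2408 × 120.38 = 137.4 km/s.
v = √(v_r² + v_t²) = √(358.5² + 137.4²) = √147401 = 383.93 km/s.

384 km/s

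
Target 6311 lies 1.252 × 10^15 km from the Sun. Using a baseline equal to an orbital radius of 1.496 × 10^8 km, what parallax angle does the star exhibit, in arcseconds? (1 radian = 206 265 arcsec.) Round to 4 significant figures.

0.02465 arcsec

θ ≈ B/d = (1.496 × 10^8) / (1.252 × 10^15) = 1.1949 × 10^-7 rad.
In arcseconds: 1.1949 × 10^-7 × 206265 = 0.024647″.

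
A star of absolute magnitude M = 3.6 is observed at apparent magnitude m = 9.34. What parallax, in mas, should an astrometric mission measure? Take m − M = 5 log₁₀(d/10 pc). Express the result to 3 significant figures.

m − M = 9.34 − 3.6 = 5.74.
d = 10^((m−M)/5 + 1) = 10^2.148 = 140.6 pc.
p = 1/d = 1/140.6 = 0.0071124 arcsec = 7.1124 mas.

7.11 mas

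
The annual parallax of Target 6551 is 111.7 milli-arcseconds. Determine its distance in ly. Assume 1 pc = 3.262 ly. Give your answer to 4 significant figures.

29.20 ly

p = 111.7 milli-arcseconds = 0.1117 arcsec.
d = 1/p = 1/0.1117 = 8.9526 pc.
In light-years: 8.9526 × 3.262 = 29.203 ly.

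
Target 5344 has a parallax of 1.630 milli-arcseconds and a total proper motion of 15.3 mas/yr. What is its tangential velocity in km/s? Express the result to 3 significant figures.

d = 1/p = 1/0.001630″ = 613.5 pc.
μ = 15.3 mas/yr = 0.0153 ″/yr.
v_t = 4.74 × μ × d = 4.74 × 0.0153 × 613.5 = 44.492 km/s.

44.5 km/s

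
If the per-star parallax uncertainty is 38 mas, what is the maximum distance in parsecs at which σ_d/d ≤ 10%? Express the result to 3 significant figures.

σ_d/d = σ_p/p, so the condition is σ_p/p ≤ 0.10, i.e. p ≥ σ_p/0.10.
p_min = 38/0.10 = 380 mas = 0.38 arcsec.
d_max = 1/p_min = 1/0.38 = 2.6316 pc.

2.63 pc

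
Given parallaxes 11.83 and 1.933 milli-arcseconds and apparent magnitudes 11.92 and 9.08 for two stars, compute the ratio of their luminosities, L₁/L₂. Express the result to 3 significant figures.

L₁/L₂ = 0.00195

d₁ = 1/p₁ = 1/0.01183″ = 84.531 pc; d₂ = 1/p₂ = 1/0.001933″ = 517.33 pc.
M₁ = m₁ − 5 log₁₀ d₁ + 5 = 11.92 − 9.6351 + 5 = 7.2849.
M₂ = 9.08 − 13.5688 + 5 = 0.5112.
L₁/L₂ = 10^(0.4(M₂ − M₁)) = 10^(0.4 × (-6.7737)) = 10^(-2.70948) = 0.0019522.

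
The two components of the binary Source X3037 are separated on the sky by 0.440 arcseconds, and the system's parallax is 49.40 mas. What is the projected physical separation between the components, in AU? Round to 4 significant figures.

8.907 AU

d = 1/p = 1/0.04940″ = 20.243 pc.
At distance d (pc), an angle of θ arcsec spans θ·d AU: s = 0.440 × 20.243 = 8.9069 AU.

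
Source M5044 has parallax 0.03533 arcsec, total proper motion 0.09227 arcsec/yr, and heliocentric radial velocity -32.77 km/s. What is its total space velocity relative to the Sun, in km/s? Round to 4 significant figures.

35.03 km/s

d = 1/p = 1/0.03533″ = 28.305 pc.
v_t = 4.740 μ d = 4.740 × 0.09227 × 28.305 = 12.379 km/s.
v = √(v_r² + v_t²) = √((-32.77)² + 12.379²) = √1227.11 = 35.03 km/s.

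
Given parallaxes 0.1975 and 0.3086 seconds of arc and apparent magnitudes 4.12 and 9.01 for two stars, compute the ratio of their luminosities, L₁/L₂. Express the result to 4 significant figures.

L₁/L₂ = 220.6

d₁ = 1/p₁ = 1/0.1975″ = 5.0633 pc; d₂ = 1/p₂ = 1/0.3086″ = 3.2404 pc.
M₁ = m₁ − 5 log₁₀ d₁ + 5 = 4.12 − 3.5222 + 5 = 5.5978.
M₂ = 9.01 − 2.5530 + 5 = 11.4570.
L₁/L₂ = 10^(0.4(M₂ − M₁)) = 10^(0.4 × 5.8592) = 10^2.34368 = 220.64.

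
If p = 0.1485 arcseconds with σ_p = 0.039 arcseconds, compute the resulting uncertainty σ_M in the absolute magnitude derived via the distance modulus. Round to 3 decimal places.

σ_M = 0.570 mag

M = m − 5 log₁₀ d + 5 = m + 5 log₁₀ p + 5, so ∂M/∂p = 5/(p ln 10).
σ_M = (5/ln 10) · (σ_p/p) = 2.1715 × 0.039/0.1485 = 2.1715 × 0.26263 = 0.5703.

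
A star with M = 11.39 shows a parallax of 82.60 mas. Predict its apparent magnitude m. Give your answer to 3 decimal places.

m = 11.805

d = 1/p = 1/0.08260″ = 12.107 pc.
m − M = 5 log₁₀ d − 5 = 5 log₁₀(12.107) − 5 = 5.4152 − 5 = 0.4152.
m = M + (m − M) = 11.39 + 0.4152 = 11.805.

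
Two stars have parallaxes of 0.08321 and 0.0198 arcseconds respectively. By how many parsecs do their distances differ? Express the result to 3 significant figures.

38.5 pc

d_A = 1/0.08321″ = 12.018 pc; d_B = 1/0.01980″ = 50.505 pc.
|d_B − d_A| = |50.505 − 12.018| = 38.487 pc.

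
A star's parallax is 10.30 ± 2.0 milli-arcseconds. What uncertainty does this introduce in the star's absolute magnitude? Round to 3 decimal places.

M = m − 5 log₁₀ d + 5 = m + 5 log₁₀ p + 5, so ∂M/∂p = 5/(p ln 10).
σ_M = (5/ln 10) · (σ_p/p) = 2.1715 × 2.0/10.30 = 2.1715 × 0.19417 = 0.42164.

σ_M = 0.422 mag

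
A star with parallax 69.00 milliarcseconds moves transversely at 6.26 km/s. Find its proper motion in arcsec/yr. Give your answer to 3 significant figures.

0.0911 arcsec/yr

d = 1/p = 1/0.06900″ = 14.493 pc.
μ = v_t / (4.74 d) = 6.26 / (4.74 × 14.493) = 6.26 / 68.697 = 0.091125 ″/yr.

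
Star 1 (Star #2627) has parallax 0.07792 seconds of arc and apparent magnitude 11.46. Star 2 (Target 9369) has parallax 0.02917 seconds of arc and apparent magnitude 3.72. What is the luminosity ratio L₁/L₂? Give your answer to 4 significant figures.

L₁/L₂ = 0.0001124

d₁ = 1/p₁ = 1/0.07792″ = 12.834 pc; d₂ = 1/p₂ = 1/0.02917″ = 34.282 pc.
M₁ = m₁ − 5 log₁₀ d₁ + 5 = 11.46 − 5.5418 + 5 = 10.9182.
M₂ = 3.72 − 7.6753 + 5 = 1.0447.
L₁/L₂ = 10^(0.4(M₂ − M₁)) = 10^(0.4 × (-9.8735)) = 10^(-3.94940) = 0.00011236.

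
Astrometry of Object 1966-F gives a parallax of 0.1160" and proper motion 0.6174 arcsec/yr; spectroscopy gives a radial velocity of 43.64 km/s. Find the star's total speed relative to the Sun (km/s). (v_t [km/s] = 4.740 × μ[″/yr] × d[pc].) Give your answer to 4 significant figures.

50.41 km/s

d = 1/p = 1/0.1160″ = 8.6207 pc.
v_t = 4.740 μ d = 4.740 × 0.6174 × 8.6207 = 25.228 km/s.
v = √(v_r² + v_t²) = √(43.64² + 25.228²) = √2540.9 = 50.407 km/s.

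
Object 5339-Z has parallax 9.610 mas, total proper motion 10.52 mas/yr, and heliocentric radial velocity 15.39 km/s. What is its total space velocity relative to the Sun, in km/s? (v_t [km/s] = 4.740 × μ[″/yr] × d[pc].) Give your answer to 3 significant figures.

d = 1/p = 1/0.009610″ = 104.06 pc.
μ = 10.52 mas/yr = 0.01052 ″/yr.
v_t = 4.740 μ d = 4.740 × 0.01052 × 104.06 = 5.1889 km/s.
v = √(v_r² + v_t²) = √(15.39² + 5.1889²) = √263.777 = 16.241 km/s.

16.2 km/s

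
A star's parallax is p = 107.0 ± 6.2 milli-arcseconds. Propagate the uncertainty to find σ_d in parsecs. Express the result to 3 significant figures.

d = 1/p, so σ_d = σ_p / p².
σ_d = 0.00620 / (0.1070)² = 0.00620 / 0.011449 = 0.54153 pc.

0.542 pc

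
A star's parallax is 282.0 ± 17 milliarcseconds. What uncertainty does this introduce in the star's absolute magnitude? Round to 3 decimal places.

M = m − 5 log₁₀ d + 5 = m + 5 log₁₀ p + 5, so ∂M/∂p = 5/(p ln 10).
σ_M = (5/ln 10) · (σ_p/p) = 2.1715 × 17/282.0 = 2.1715 × 0.060284 = 0.13091.

σ_M = 0.131 mag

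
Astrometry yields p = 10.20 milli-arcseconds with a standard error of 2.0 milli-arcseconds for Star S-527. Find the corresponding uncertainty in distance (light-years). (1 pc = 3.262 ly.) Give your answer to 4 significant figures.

d = 1/p, so σ_d = σ_p / p².
σ_d = 0.00200 / (0.01020)² = 0.00200 / 0.00010404 = 19.223 pc = 19.223 × 3.262 ly = 62.705 ly.

62.71 ly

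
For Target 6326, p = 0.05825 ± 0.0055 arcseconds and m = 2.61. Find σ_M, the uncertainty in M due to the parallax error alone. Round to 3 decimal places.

M = m − 5 log₁₀ d + 5 = m + 5 log₁₀ p + 5, so ∂M/∂p = 5/(p ln 10).
σ_M = (5/ln 10) · (σ_p/p) = 2.1715 × 0.0055/0.05825 = 2.1715 × 0.094421 = 0.20504.

σ_M = 0.205 mag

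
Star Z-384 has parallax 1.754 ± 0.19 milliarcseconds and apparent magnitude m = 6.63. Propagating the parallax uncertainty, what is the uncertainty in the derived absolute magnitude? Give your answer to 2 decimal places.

M = m − 5 log₁₀ d + 5 = m + 5 log₁₀ p + 5, so ∂M/∂p = 5/(p ln 10).
σ_M = (5/ln 10) · (σ_p/p) = 2.1715 × 0.19/1.754 = 2.1715 × 0.10832 = 0.23522.

σ_M = 0.24 mag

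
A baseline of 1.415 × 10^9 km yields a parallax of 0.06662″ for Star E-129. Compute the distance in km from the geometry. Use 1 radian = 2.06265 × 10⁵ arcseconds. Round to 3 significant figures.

4.38 × 10^15 km

θ = 0.06662″ = 0.06662/206265 = 3.2298 × 10^-7 rad.
d = B/θ = (1.415 × 10^9) / (3.2298 × 10^-7) = 4.3811 × 10^15 km.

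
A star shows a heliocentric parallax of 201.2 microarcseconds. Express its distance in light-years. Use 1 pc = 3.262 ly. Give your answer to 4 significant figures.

16210 light years

p = 201.2 microarcseconds = 0.0002012 arcsec.
d = 1/p = 1/0.0002012 = 4970.2 pc.
In light-years: 4970.2 × 3.262 = 16213 ly.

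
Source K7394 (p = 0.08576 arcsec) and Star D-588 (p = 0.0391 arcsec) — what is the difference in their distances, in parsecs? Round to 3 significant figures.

d_A = 1/0.08576″ = 11.66 pc; d_B = 1/0.03910″ = 25.575 pc.
|d_B − d_A| = |25.575 − 11.66| = 13.915 pc.

13.9 pc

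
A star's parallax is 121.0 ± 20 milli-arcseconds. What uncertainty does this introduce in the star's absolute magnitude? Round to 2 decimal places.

M = m − 5 log₁₀ d + 5 = m + 5 log₁₀ p + 5, so ∂M/∂p = 5/(p ln 10).
σ_M = (5/ln 10) · (σ_p/p) = 2.1715 × 20/121.0 = 2.1715 × 0.16529 = 0.35893.

σ_M = 0.36 mag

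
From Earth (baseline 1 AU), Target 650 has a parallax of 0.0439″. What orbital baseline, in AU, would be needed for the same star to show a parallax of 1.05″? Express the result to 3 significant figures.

Parallax scales linearly with baseline: p ∝ B, so B = p_target / p_Earth × 1 AU.
B = 1.05 / 0.0439 = 23.918 AU.

23.9 AU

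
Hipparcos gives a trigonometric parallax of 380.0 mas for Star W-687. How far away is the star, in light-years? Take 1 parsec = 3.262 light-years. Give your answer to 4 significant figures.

p = 380.0 mas = 0.3800 arcsec.
d = 1/p = 1/0.3800 = 2.6316 pc.
In light-years: 2.6316 × 3.262 = 8.5843 ly.

8.584 light years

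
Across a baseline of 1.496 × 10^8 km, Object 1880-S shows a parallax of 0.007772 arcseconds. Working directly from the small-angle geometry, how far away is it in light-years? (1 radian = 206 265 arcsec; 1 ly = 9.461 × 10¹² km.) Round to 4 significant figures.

θ = 0.007772″ = 0.007772/206265 = 3.7680 × 10^-8 rad.
d = B/θ = (1.496 × 10^8) / (3.7680 × 10^-8) = 3.9703 × 10^15 km = (3.9703 × 10^15) / (9.461 × 10^12) ly = 419.65 ly.

419.7 ly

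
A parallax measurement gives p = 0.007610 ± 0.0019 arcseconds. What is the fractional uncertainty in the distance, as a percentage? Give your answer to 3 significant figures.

25.0%

For d = 1/p, |σ_d/d| = |σ_p/p|.
σ_p/p = 0.0019 / 0.007610 = 0.24967 = 24.967%.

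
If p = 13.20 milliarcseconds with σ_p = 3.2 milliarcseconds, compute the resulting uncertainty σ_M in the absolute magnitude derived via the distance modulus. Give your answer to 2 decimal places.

M = m − 5 log₁₀ d + 5 = m + 5 log₁₀ p + 5, so ∂M/∂p = 5/(p ln 10).
σ_M = (5/ln 10) · (σ_p/p) = 2.1715 × 3.2/13.20 = 2.1715 × 0.24242 = 0.52642.

σ_M = 0.53 mag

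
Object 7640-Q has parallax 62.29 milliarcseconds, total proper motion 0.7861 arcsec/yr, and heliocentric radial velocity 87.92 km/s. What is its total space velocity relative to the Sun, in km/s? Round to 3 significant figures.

d = 1/p = 1/0.06229″ = 16.054 pc.
v_t = 4.740 μ d = 4.740 × 0.7861 × 16.054 = 59.819 km/s.
v = √(v_r² + v_t²) = √(87.92² + 59.819²) = √11308.2 = 106.34 km/s.

106 km/s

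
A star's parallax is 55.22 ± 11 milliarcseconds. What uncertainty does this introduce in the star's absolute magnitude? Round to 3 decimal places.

M = m − 5 log₁₀ d + 5 = m + 5 log₁₀ p + 5, so ∂M/∂p = 5/(p ln 10).
σ_M = (5/ln 10) · (σ_p/p) = 2.1715 × 11/55.22 = 2.1715 × 0.1992 = 0.43256.

σ_M = 0.433 mag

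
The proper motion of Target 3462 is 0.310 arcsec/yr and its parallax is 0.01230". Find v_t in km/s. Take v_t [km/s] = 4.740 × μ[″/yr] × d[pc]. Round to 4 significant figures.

119.5 km/s

d = 1/p = 1/0.01230″ = 81.301 pc.
v_t = 4.74 × μ × d = 4.74 × 0.310 × 81.301 = 119.46 km/s.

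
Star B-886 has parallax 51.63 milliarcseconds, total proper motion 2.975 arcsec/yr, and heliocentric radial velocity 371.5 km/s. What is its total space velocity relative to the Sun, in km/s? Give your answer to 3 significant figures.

d = 1/p = 1/0.05163″ = 19.369 pc.
v_t = 4.740 μ d = 4.740 × 2.975 × 19.369 = 273.13 km/s.
v = √(v_r² + v_t²) = √(371.5² + 273.13²) = √212612 = 461.1 km/s.

461 km/s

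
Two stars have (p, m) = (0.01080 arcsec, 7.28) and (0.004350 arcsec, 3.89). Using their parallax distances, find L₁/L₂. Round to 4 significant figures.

d₁ = 1/p₁ = 1/0.01080″ = 92.593 pc; d₂ = 1/p₂ = 1/0.004350″ = 229.89 pc.
M₁ = m₁ − 5 log₁₀ d₁ + 5 = 7.28 − 9.8329 + 5 = 2.4471.
M₂ = 3.89 − 11.8076 + 5 = -2.9176.
L₁/L₂ = 10^(0.4(M₂ − M₁)) = 10^(0.4 × (-5.3647)) = 10^(-2.14588) = 0.0071469.

L₁/L₂ = 0.007147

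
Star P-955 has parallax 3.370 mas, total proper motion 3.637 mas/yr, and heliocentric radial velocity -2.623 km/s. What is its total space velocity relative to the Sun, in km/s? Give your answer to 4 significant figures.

d = 1/p = 1/0.003370″ = 296.74 pc.
μ = 3.637 mas/yr = 0.003637 ″/yr.
v_t = 4.740 μ d = 4.740 × 0.003637 × 296.74 = 5.1156 km/s.
v = √(v_r² + v_t²) = √((-2.623)² + 5.1156²) = √33.0495 = 5.7489 km/s.

5.749 km/s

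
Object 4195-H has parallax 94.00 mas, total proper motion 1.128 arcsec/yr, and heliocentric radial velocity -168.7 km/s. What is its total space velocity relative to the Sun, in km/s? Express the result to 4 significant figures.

178.0 km/s

d = 1/p = 1/0.09400″ = 10.638 pc.
v_t = 4.740 μ d = 4.740 × 1.128 × 10.638 = 56.878 km/s.
v = √(v_r² + v_t²) = √((-168.7)² + 56.878²) = √31694.8 = 178.03 km/s.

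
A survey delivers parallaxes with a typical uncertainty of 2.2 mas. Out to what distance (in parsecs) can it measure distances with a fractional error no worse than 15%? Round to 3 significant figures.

σ_d/d = σ_p/p, so the condition is σ_p/p ≤ 0.15, i.e. p ≥ σ_p/0.15.
p_min = 2.2/0.15 = 14.667 mas = 0.014667 arcsec.
d_max = 1/p_min = 1/0.014667 = 68.18 pc.

68.2 pc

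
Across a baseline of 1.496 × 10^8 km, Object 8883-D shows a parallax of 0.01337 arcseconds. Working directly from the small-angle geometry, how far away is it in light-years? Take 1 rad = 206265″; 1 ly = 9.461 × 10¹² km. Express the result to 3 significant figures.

244 ly

θ = 0.01337″ = 0.01337/206265 = 6.4820 × 10^-8 rad.
d = B/θ = (1.496 × 10^8) / (6.4820 × 10^-8) = 2.3079 × 10^15 km = (2.3079 × 10^15) / (9.461 × 10^12) ly = 243.94 ly.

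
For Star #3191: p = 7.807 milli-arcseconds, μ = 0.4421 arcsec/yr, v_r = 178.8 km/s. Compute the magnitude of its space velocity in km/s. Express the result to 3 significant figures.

323 km/s

d = 1/p = 1/0.007807″ = 128.09 pc.
v_t = 4.740 μ d = 4.740 × 0.4421 × 128.09 = 268.42 km/s.
v = √(v_r² + v_t²) = √(178.8² + 268.42²) = √104019 = 322.52 km/s.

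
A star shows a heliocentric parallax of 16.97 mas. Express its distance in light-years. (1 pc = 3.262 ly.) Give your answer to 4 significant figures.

p = 16.97 mas = 0.01697 arcsec.
d = 1/p = 1/0.01697 = 58.928 pc.
In light-years: 58.928 × 3.262 = 192.22 ly.

192.2 light years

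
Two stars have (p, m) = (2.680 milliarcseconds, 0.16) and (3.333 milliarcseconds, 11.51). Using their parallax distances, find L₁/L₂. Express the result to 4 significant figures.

d₁ = 1/p₁ = 1/0.002680″ = 373.13 pc; d₂ = 1/p₂ = 1/0.003333″ = 300.03 pc.
M₁ = m₁ − 5 log₁₀ d₁ + 5 = 0.16 − 12.8593 + 5 = -7.6993.
M₂ = 11.51 − 12.3858 + 5 = 4.1242.
L₁/L₂ = 10^(0.4(M₂ − M₁)) = 10^(0.4 × 11.8235) = 10^4.72940 = 53629.

L₁/L₂ = 53630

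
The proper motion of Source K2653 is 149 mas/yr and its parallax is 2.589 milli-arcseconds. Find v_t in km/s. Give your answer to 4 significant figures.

d = 1/p = 1/0.002589″ = 386.25 pc.
μ = 149 mas/yr = 0.149 ″/yr.
v_t = 4.74 × μ × d = 4.74 × 0.149 × 386.25 = 272.79 km/s.

272.8 km/s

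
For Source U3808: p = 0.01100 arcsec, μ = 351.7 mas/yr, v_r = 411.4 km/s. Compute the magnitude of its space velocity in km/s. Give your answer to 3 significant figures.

438 km/s

d = 1/p = 1/0.01100″ = 90.909 pc.
μ = 351.7 mas/yr = 0.3517 ″/yr.
v_t = 4.740 μ d = 4.740 × 0.3517 × 90.909 = 151.55 km/s.
v = √(v_r² + v_t²) = √(411.4² + 151.55²) = √192217 = 438.43 km/s.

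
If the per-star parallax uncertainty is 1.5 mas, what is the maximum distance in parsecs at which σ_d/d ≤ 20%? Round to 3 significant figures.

133 pc

σ_d/d = σ_p/p, so the condition is σ_p/p ≤ 0.20, i.e. p ≥ σ_p/0.20.
p_min = 1.5/0.20 = 7.5 mas = 0.0075 arcsec.
d_max = 1/p_min = 1/0.0075 = 133.33 pc.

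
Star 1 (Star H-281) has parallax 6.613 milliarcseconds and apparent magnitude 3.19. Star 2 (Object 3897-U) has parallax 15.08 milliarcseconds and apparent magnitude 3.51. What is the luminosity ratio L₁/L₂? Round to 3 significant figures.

L₁/L₂ = 6.98

d₁ = 1/p₁ = 1/0.006613″ = 151.22 pc; d₂ = 1/p₂ = 1/0.01508″ = 66.313 pc.
M₁ = m₁ − 5 log₁₀ d₁ + 5 = 3.19 − 10.8980 + 5 = -2.7080.
M₂ = 3.51 − 9.1080 + 5 = -0.5980.
L₁/L₂ = 10^(0.4(M₂ − M₁)) = 10^(0.4 × 2.1100) = 10^0.84400 = 6.9823.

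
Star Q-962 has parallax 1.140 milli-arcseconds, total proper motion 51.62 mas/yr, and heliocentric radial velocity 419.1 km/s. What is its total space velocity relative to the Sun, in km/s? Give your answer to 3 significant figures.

471 km/s

d = 1/p = 1/0.001140″ = 877.19 pc.
μ = 51.62 mas/yr = 0.05162 ″/yr.
v_t = 4.740 μ d = 4.740 × 0.05162 × 877.19 = 214.63 km/s.
v = √(v_r² + v_t²) = √(419.1² + 214.63²) = √221711 = 470.86 km/s.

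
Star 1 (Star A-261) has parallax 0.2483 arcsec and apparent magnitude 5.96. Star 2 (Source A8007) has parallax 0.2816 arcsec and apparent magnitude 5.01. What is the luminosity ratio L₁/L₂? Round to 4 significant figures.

L₁/L₂ = 0.5362

d₁ = 1/p₁ = 1/0.2483″ = 4.0274 pc; d₂ = 1/p₂ = 1/0.2816″ = 3.5511 pc.
M₁ = m₁ − 5 log₁₀ d₁ + 5 = 5.96 − 3.0251 + 5 = 7.9349.
M₂ = 5.01 − 2.7518 + 5 = 7.2582.
L₁/L₂ = 10^(0.4(M₂ − M₁)) = 10^(0.4 × (-0.6767)) = 10^(-0.27068) = 0.53619.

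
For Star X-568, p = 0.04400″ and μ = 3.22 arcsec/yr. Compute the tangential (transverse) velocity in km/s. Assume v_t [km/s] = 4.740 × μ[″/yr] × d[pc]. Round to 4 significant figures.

d = 1/p = 1/0.04400″ = 22.727 pc.
v_t = 4.74 × μ × d = 4.74 × 3.22 × 22.727 = 346.88 km/s.

346.9 km/s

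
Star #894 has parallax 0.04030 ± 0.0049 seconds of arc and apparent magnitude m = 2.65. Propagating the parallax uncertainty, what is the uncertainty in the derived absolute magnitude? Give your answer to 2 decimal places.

M = m − 5 log₁₀ d + 5 = m + 5 log₁₀ p + 5, so ∂M/∂p = 5/(p ln 10).
σ_M = (5/ln 10) · (σ_p/p) = 2.1715 × 0.0049/0.04030 = 2.1715 × 0.12159 = 0.26403.

σ_M = 0.26 mag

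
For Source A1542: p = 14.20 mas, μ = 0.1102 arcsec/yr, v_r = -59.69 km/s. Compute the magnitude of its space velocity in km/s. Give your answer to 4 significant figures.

d = 1/p = 1/0.01420″ = 70.423 pc.
v_t = 4.740 μ d = 4.740 × 0.1102 × 70.423 = 36.785 km/s.
v = √(v_r² + v_t²) = √((-59.69)² + 36.785²) = √4916.03 = 70.114 km/s.

70.11 km/s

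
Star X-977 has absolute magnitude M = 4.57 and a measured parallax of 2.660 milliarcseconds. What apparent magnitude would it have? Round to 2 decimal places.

d = 1/p = 1/0.002660″ = 375.94 pc.
m − M = 5 log₁₀ d − 5 = 5 log₁₀(375.94) − 5 = 12.8756 − 5 = 7.8756.
m = M + (m − M) = 4.57 + 7.8756 = 12.45.

m = 12.45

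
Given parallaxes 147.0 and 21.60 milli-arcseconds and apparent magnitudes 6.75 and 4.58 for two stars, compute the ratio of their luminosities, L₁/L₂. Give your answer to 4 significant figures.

d₁ = 1/p₁ = 1/0.1470″ = 6.8027 pc; d₂ = 1/p₂ = 1/0.02160″ = 46.296 pc.
M₁ = m₁ − 5 log₁₀ d₁ + 5 = 6.75 − 4.1634 + 5 = 7.5866.
M₂ = 4.58 − 8.3277 + 5 = 1.2523.
L₁/L₂ = 10^(0.4(M₂ − M₁)) = 10^(0.4 × (-6.3343)) = 10^(-2.53372) = 0.002926.

L₁/L₂ = 0.002926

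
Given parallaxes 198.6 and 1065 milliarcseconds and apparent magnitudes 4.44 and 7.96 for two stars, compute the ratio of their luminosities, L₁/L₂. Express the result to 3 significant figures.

L₁/L₂ = 736

d₁ = 1/p₁ = 1/0.1986″ = 5.0352 pc; d₂ = 1/p₂ = 1/1.065″ = 0.93897 pc.
M₁ = m₁ − 5 log₁₀ d₁ + 5 = 4.44 − 3.5101 + 5 = 5.9299.
M₂ = 7.96 − (-0.1367) + 5 = 13.0967.
L₁/L₂ = 10^(0.4(M₂ − M₁)) = 10^(0.4 × 7.1668) = 10^2.86672 = 735.73.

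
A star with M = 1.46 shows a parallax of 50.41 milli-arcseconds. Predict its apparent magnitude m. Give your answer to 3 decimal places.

d = 1/p = 1/0.05041″ = 19.837 pc.
m − M = 5 log₁₀ d − 5 = 5 log₁₀(19.837) − 5 = 6.4874 − 5 = 1.4874.
m = M + (m − M) = 1.46 + 1.4874 = 2.947.

m = 2.947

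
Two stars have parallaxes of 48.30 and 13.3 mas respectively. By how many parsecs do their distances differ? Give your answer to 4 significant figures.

d_A = 1/0.04830″ = 20.704 pc; d_B = 1/0.01330″ = 75.188 pc.
|d_B − d_A| = |75.188 − 20.704| = 54.484 pc.

54.48 pc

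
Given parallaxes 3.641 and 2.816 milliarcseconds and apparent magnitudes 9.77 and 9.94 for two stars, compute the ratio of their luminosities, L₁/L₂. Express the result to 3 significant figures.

L₁/L₂ = 0.700

d₁ = 1/p₁ = 1/0.003641″ = 274.65 pc; d₂ = 1/p₂ = 1/0.002816″ = 355.11 pc.
M₁ = m₁ − 5 log₁₀ d₁ + 5 = 9.77 − 12.1939 + 5 = 2.5761.
M₂ = 9.94 − 12.7518 + 5 = 2.1882.
L₁/L₂ = 10^(0.4(M₂ − M₁)) = 10^(0.4 × (-0.3879)) = 10^(-0.15516) = 0.69958.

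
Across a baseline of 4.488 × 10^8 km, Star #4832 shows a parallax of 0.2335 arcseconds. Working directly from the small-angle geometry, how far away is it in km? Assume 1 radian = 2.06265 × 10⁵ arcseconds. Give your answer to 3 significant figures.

θ = 0.2335″ = 0.2335/206265 = 1.1320 × 10^-6 rad.
d = B/θ = (4.488 × 10^8) / (1.1320 × 10^-6) = 3.9647 × 10^14 km.

3.96 × 10^14 km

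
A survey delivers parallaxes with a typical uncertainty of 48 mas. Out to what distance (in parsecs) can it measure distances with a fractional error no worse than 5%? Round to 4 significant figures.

1.042 pc

σ_d/d = σ_p/p, so the condition is σ_p/p ≤ 0.05, i.e. p ≥ σ_p/0.05.
p_min = 48/0.05 = 960 mas = 0.96 arcsec.
d_max = 1/p_min = 1/0.96 = 1.0417 pc.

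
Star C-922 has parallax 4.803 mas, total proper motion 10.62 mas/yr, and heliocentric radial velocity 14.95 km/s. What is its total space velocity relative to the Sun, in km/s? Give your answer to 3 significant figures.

18.3 km/s

d = 1/p = 1/0.004803″ = 208.2 pc.
μ = 10.62 mas/yr = 0.01062 ″/yr.
v_t = 4.740 μ d = 4.740 × 0.01062 × 208.2 = 10.481 km/s.
v = √(v_r² + v_t²) = √(14.95² + 10.481²) = √333.354 = 18.258 km/s.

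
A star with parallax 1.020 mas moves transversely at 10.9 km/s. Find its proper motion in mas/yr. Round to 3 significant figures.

2.35 mas/yr

d = 1/p = 1/0.001020″ = 980.39 pc.
μ = v_t / (4.74 d) = 10.9 / (4.74 × 980.39) = 10.9 / 4647 = 0.0023456 ″/yr = 2.3456 mas/yr.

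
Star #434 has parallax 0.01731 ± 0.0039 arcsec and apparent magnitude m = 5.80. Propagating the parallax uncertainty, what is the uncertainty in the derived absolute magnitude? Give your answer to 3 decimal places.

σ_M = 0.489 mag

M = m − 5 log₁₀ d + 5 = m + 5 log₁₀ p + 5, so ∂M/∂p = 5/(p ln 10).
σ_M = (5/ln 10) · (σ_p/p) = 2.1715 × 0.0039/0.01731 = 2.1715 × 0.2253 = 0.48924.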